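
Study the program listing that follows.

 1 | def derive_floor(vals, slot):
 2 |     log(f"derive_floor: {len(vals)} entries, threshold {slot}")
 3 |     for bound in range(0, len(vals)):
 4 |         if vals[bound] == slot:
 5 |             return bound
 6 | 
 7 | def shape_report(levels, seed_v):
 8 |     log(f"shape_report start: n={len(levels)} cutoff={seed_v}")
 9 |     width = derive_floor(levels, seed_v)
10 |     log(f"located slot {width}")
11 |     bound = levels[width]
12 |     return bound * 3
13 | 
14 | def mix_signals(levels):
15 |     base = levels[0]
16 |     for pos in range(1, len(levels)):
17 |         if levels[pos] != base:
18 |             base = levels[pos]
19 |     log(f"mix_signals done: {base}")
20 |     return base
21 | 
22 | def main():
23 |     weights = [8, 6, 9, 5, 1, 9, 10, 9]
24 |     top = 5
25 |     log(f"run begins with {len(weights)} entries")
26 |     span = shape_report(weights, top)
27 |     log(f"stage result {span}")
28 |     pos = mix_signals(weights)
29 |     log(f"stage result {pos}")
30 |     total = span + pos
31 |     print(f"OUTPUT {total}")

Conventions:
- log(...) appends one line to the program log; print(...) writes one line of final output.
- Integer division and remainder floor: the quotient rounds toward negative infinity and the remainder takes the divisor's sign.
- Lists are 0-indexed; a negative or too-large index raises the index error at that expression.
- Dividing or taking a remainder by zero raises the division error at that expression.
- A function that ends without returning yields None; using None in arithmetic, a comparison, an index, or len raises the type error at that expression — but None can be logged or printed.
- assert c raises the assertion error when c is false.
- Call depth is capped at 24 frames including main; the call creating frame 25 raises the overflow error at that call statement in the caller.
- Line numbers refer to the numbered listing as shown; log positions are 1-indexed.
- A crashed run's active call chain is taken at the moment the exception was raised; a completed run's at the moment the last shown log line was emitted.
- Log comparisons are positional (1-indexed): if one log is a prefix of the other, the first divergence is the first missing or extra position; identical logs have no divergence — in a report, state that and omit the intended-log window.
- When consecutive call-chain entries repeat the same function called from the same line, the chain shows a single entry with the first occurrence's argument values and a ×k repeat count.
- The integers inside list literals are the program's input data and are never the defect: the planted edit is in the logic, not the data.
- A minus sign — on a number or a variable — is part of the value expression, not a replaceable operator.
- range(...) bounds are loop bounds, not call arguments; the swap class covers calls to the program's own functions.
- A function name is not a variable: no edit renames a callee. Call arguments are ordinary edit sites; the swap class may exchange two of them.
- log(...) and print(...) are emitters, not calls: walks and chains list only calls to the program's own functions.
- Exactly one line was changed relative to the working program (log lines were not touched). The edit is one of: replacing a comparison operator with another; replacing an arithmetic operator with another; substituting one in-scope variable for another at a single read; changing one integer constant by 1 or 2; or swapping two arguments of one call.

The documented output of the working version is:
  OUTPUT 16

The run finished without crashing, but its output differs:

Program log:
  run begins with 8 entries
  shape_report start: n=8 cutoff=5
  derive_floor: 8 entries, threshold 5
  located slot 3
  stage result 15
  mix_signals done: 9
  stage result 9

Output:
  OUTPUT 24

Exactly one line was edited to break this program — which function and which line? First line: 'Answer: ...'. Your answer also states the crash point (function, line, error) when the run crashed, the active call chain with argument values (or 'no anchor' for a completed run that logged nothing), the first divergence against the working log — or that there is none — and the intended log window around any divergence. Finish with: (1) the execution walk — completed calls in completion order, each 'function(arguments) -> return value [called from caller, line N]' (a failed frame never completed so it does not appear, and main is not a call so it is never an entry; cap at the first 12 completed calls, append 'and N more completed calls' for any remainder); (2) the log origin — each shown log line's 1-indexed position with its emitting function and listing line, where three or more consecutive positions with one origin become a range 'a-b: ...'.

Answer: the defect is in mix_signals at line 17.
Key observation: The earliest visible damage is log position 6 — 'mix_signals done: 9' rather than the intended 'mix_signals done: 1'.
Call chain: main.
First divergence: at position 6 the run shows 'mix_signals done: 9' where the working version logs 'mix_signals done: 1'.
Intended log window:
  4: located slot 3
  5: stage result 15
  6: mix_signals done: 1
  7: stage result 1
Execution walk:
  derive_floor([8, 6, 9, 5, 1, 9, 10, 9], 5) -> 3  [called from shape_report, line 9]
  shape_report([8, 6, 9, 5, 1, 9, 10, 9], 5) -> 15  [called from main, line 26]
  mix_signals([8, 6, 9, 5, 1, 9, 10, 9]) -> 9  [called from main, line 28]
Log origins:
  1 — main, line 25
  2 — shape_report, line 8
  3 — derive_floor, line 2
  4 — shape_report, line 10
  5 — main, line 27
  6 — mix_signals, line 19
  7 — main, line 29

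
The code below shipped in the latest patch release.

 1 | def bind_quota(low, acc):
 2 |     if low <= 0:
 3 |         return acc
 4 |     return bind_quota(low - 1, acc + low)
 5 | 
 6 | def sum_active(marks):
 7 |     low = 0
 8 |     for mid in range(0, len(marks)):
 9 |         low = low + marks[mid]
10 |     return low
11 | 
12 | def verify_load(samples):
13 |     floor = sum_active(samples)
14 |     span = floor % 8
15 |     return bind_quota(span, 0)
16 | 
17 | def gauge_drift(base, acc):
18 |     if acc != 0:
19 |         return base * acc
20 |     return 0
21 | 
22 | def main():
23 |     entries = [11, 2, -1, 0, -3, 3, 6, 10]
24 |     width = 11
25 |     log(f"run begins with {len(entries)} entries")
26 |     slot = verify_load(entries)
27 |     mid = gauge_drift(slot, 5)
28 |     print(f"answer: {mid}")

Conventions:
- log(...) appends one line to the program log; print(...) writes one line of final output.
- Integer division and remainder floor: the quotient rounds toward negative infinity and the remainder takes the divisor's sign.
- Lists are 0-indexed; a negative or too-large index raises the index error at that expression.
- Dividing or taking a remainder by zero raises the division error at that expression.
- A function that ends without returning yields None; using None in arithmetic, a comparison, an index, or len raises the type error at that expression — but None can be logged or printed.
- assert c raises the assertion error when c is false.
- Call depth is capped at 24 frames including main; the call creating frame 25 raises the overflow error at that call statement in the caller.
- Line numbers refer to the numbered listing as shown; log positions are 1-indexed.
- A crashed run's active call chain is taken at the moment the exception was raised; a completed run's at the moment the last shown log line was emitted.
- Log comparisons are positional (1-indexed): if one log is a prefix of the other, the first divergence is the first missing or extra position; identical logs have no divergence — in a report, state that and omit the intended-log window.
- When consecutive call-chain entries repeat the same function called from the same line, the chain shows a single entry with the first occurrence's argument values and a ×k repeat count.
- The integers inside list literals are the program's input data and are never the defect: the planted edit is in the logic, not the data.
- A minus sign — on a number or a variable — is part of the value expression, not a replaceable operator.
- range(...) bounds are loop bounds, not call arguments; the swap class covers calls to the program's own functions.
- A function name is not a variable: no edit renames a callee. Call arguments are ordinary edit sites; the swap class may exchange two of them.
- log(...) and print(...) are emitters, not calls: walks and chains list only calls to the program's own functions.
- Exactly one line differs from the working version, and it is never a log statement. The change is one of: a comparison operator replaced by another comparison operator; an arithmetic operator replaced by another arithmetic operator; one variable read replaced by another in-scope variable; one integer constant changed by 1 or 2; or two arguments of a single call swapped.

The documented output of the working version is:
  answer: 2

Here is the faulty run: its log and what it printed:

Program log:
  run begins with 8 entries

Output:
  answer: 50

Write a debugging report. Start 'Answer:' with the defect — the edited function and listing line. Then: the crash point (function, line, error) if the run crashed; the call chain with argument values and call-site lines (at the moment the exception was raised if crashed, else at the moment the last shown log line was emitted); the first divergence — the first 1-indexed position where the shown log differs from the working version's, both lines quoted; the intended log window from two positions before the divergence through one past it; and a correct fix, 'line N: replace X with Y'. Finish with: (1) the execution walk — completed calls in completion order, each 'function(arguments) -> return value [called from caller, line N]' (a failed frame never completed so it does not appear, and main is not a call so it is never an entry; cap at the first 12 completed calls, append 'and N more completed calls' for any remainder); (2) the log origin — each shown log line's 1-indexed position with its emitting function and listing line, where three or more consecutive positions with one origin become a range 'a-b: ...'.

Answer: the defect is in gauge_drift at line 19.
Key fact: No log line changed; the fault shows up purely in the output.
Call chain: main.
First divergence: none — the logs agree in full.
Execution walk:
  sum_active([11, 2, -1, 0, -3, 3, 6, 10]) -> 28  [called from verify_load, line 13]
  bind_quota(0, 10) -> 10  [called from bind_quota, line 4]
  bind_quota(1, 9) -> 10  [called from bind_quota, line 4]
  bind_quota(2, 7) -> 10  [called from bind_quota, line 4]
  bind_quota(3, 4) -> 10  [called from bind_quota, line 4]
  bind_quota(4, 0) -> 10  [called from verify_load, line 15]
  verify_load([11, 2, -1, 0, -3, 3, 6, 10]) -> 10  [called from main, line 26]
  gauge_drift(10, 5) -> 50  [called from main, line 27]
Origin of each log line:
  1: emitted by main (line 25)
A correct fix: line 19: replace `*` with `//`.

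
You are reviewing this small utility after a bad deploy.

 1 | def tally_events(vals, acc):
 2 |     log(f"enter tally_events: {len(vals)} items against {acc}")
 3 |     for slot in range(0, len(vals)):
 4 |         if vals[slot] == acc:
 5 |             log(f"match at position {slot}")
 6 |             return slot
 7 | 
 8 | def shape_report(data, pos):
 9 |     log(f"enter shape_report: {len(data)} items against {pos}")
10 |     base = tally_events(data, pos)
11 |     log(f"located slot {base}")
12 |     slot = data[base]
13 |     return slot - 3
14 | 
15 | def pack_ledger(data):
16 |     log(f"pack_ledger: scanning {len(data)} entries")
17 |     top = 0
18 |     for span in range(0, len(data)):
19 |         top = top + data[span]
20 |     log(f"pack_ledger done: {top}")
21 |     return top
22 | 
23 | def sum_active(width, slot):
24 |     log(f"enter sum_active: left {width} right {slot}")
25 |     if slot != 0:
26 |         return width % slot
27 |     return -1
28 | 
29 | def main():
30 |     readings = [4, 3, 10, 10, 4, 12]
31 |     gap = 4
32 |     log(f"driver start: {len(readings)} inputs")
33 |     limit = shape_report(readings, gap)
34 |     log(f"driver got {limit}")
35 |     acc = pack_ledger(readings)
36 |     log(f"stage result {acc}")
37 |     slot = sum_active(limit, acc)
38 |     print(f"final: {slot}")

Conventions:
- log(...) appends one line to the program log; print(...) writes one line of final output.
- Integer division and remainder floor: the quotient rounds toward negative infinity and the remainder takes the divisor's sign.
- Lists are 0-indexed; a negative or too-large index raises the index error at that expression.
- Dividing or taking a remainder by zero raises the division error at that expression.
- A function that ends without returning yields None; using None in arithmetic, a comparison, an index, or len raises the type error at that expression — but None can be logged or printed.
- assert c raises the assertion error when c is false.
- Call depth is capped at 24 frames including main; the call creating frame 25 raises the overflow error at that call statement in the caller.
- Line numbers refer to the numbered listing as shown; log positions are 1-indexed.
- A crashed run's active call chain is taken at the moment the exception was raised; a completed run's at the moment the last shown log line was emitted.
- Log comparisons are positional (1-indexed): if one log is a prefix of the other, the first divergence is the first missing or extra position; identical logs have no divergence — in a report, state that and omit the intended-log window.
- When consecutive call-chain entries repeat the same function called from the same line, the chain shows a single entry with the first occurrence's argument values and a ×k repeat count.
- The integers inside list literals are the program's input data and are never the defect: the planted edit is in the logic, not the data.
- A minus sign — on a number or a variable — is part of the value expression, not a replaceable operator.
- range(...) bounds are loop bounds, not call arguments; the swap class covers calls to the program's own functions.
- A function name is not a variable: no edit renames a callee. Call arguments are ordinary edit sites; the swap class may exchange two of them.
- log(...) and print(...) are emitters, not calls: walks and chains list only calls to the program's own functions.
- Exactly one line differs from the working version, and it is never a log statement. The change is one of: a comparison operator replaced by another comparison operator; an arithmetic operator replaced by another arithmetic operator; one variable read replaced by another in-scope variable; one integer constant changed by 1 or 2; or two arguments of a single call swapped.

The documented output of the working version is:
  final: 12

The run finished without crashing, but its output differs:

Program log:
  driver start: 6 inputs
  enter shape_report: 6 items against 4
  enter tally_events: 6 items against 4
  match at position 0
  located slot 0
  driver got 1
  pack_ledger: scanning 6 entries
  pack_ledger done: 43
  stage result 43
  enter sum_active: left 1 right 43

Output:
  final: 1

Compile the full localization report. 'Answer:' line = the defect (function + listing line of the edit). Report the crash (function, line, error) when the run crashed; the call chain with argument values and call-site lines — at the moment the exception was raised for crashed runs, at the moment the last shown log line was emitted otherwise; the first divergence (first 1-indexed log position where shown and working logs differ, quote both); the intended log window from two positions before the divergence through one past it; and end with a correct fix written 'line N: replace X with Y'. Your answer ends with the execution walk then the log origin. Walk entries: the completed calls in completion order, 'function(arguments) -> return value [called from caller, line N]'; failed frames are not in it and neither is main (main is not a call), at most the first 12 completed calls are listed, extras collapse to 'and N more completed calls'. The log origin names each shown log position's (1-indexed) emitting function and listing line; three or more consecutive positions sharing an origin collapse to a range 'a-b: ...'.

Answer: the defect is in shape_report at line 13.
The tell: Position 6 is the first bad log line: 'driver got 1' should read 'driver got 12'.
Call chain: main -> sum_active(1, 43) (called at line 37).
First divergence: at position 6 the run shows 'driver got 1' where the working version logs 'driver got 12'.
Intended log window:
  4: match at position 0
  5: located slot 0
  6: driver got 12
  7: pack_ledger: scanning 6 entries
Execution walk:
  tally_events([4, 3, 10, 10, 4, 12], 4) -> 0  [called from shape_report, line 10]
  shape_report([4, 3, 10, 10, 4, 12], 4) -> 1  [called from main, line 33]
  pack_ledger([4, 3, 10, 10, 4, 12]) -> 43  [called from main, line 35]
  sum_active(1, 43) -> 1  [called from main, line 37]
Log origins:
  1: logged in main at line 32
  2: logged in shape_report at line 9
  3: logged in tally_events at line 2
  4: logged in tally_events at line 5
  5: logged in shape_report at line 11
  6: logged in main at line 34
  7: logged in pack_ledger at line 16
  8: logged in pack_ledger at line 20
  9: logged in main at line 36
  10: logged in sum_active at line 24
A correct fix: line 13: replace `-` with `*`.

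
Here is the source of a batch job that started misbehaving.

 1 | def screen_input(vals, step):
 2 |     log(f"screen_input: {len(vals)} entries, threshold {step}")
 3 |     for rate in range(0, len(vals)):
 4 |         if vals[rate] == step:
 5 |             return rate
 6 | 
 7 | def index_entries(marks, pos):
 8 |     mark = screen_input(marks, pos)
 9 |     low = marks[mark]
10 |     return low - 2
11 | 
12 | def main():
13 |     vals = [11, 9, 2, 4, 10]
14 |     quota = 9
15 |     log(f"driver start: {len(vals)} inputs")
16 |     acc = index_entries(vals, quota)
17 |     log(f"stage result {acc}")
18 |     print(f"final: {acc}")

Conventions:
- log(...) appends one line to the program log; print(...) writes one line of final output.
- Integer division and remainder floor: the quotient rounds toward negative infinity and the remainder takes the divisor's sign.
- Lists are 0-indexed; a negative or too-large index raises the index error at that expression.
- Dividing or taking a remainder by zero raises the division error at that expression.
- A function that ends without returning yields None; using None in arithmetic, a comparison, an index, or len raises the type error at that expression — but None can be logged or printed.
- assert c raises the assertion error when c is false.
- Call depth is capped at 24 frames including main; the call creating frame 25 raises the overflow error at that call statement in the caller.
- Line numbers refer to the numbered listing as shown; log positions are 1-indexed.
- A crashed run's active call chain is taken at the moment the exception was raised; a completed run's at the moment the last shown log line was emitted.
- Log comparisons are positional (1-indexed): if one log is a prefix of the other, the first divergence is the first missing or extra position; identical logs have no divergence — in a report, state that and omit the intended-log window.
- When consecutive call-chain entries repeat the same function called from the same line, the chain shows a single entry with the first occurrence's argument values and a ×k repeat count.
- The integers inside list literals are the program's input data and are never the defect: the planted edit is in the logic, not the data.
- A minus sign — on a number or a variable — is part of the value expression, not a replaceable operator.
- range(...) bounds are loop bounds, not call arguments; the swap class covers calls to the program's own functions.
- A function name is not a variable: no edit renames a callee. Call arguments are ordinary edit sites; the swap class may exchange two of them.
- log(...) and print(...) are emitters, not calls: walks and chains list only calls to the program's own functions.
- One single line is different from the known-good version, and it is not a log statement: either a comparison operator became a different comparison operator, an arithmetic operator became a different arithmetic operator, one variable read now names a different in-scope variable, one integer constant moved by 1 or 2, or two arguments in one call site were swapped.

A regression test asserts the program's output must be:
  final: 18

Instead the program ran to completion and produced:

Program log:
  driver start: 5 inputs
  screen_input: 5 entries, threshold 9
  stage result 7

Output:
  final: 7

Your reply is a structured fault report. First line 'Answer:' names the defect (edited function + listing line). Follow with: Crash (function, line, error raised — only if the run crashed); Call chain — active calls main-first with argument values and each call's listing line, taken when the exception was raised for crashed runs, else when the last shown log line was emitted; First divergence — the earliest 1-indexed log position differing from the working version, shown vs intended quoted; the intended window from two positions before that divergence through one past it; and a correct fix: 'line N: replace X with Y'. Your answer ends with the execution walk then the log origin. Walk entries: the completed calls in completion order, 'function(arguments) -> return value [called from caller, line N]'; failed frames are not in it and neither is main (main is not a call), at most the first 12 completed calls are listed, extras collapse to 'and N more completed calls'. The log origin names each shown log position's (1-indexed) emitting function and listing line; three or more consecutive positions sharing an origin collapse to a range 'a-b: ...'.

Answer: the defect is in index_entries at line 10.
Key fact: The log first diverges at position 3: the faulty run prints 'stage result 7' where the working version prints 'stage result 18'.
Call chain: main.
First divergence: position 3; shown 'stage result 7' vs intended 'stage result 18'.
Intended log window:
  1: driver start: 5 inputs
  2: screen_input: 5 entries, threshold 9
  3: stage result 18
Execution walk:
  screen_input([11, 9, 2, 4, 10], 9) -> 1  [called from index_entries, line 8]
  index_entries([11, 9, 2, 4, 10], 9) -> 7  [called from main, line 16]
Log origins:
  1: logged in main at line 15
  2: logged in screen_input at line 2
  3: logged in main at line 17
A correct fix: line 10: replace `-` with `*`.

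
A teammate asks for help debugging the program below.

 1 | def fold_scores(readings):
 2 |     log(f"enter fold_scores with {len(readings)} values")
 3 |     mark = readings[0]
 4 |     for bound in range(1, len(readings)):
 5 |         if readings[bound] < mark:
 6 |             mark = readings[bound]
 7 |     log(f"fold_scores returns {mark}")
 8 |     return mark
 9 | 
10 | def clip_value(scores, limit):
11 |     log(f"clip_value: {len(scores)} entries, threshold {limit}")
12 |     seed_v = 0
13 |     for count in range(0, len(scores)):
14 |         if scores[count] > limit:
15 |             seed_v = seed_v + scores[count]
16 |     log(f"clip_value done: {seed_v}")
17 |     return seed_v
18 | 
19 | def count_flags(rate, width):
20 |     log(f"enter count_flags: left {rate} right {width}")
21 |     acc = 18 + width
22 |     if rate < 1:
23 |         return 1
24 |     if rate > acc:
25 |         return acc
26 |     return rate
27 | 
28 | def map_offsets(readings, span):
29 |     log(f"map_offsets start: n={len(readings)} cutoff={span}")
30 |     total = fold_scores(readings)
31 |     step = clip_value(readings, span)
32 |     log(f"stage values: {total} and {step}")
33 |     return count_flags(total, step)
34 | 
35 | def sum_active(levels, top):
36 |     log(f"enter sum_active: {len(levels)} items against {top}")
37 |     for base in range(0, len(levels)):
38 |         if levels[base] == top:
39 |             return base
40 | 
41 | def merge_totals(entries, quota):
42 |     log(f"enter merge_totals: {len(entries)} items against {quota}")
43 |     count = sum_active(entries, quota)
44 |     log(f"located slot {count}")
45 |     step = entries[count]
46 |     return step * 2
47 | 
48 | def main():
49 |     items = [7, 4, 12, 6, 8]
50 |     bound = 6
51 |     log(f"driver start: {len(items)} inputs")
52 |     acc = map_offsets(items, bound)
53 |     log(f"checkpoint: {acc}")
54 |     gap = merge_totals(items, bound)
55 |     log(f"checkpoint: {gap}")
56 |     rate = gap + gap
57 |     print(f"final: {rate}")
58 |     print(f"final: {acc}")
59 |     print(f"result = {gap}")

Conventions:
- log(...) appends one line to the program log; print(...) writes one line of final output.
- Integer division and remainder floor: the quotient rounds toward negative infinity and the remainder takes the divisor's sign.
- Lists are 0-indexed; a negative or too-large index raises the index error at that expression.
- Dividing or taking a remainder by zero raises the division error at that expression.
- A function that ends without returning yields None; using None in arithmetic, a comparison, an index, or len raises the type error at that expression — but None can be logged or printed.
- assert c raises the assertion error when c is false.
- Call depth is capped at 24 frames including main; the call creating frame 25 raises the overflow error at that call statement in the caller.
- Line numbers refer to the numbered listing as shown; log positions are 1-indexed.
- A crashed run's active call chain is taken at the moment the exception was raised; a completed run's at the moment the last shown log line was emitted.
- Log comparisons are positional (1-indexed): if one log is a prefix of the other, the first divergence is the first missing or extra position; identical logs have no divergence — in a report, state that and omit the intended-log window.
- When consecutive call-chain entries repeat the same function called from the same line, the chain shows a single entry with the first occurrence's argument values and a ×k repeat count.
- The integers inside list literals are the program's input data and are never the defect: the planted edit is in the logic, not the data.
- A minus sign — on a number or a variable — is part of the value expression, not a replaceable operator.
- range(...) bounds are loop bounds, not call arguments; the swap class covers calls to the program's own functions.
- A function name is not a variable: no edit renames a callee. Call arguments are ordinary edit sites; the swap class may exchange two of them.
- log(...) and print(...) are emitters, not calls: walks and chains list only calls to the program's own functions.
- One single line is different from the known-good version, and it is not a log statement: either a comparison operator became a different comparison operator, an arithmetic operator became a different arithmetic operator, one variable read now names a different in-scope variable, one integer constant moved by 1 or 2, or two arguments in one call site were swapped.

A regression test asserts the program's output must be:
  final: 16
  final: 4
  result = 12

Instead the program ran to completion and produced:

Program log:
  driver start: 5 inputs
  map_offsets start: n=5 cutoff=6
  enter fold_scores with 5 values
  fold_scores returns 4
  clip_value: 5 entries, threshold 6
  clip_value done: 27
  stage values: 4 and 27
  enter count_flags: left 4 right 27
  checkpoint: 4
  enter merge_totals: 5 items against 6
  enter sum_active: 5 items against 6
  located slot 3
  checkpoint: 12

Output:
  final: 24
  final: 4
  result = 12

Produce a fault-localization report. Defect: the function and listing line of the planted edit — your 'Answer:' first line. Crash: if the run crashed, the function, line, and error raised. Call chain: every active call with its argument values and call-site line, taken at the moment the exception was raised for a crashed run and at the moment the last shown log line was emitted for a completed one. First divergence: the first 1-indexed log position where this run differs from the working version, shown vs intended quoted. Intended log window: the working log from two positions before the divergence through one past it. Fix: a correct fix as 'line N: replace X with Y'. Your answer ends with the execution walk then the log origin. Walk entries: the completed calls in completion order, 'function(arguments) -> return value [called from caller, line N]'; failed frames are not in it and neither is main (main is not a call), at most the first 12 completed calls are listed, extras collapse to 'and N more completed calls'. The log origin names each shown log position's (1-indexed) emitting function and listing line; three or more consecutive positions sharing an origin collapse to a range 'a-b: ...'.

Answer: the defect is in main at line 56.
Core observation: Every logged value matches the working version; the printed result is what differs.
Call chain: main.
First divergence: none — the logs agree in full.
Execution walk:
  fold_scores([7, 4, 12, 6, 8]) -> 4  [called from map_offsets, line 30]
  clip_value([7, 4, 12, 6, 8], 6) -> 27  [called from map_offsets, line 31]
  count_flags(4, 27) -> 4  [called from map_offsets, line 33]
  map_offsets([7, 4, 12, 6, 8], 6) -> 4  [called from main, line 52]
  sum_active([7, 4, 12, 6, 8], 6) -> 3  [called from merge_totals, line 43]
  merge_totals([7, 4, 12, 6, 8], 6) -> 12  [called from main, line 54]
Log origins:
  1 — main, line 51
  2 — map_offsets, line 29
  3 — fold_scores, line 2
  4 — fold_scores, line 7
  5 — clip_value, line 11
  6 — clip_value, line 16
  7 — map_offsets, line 32
  8 — count_flags, line 20
  9 — main, line 53
  10 — merge_totals, line 42
  11 — sum_active, line 36
  12 — merge_totals, line 44
  13 — main, line 55
A correct fix: line 56: replace `gap + gap` with `acc + gap`.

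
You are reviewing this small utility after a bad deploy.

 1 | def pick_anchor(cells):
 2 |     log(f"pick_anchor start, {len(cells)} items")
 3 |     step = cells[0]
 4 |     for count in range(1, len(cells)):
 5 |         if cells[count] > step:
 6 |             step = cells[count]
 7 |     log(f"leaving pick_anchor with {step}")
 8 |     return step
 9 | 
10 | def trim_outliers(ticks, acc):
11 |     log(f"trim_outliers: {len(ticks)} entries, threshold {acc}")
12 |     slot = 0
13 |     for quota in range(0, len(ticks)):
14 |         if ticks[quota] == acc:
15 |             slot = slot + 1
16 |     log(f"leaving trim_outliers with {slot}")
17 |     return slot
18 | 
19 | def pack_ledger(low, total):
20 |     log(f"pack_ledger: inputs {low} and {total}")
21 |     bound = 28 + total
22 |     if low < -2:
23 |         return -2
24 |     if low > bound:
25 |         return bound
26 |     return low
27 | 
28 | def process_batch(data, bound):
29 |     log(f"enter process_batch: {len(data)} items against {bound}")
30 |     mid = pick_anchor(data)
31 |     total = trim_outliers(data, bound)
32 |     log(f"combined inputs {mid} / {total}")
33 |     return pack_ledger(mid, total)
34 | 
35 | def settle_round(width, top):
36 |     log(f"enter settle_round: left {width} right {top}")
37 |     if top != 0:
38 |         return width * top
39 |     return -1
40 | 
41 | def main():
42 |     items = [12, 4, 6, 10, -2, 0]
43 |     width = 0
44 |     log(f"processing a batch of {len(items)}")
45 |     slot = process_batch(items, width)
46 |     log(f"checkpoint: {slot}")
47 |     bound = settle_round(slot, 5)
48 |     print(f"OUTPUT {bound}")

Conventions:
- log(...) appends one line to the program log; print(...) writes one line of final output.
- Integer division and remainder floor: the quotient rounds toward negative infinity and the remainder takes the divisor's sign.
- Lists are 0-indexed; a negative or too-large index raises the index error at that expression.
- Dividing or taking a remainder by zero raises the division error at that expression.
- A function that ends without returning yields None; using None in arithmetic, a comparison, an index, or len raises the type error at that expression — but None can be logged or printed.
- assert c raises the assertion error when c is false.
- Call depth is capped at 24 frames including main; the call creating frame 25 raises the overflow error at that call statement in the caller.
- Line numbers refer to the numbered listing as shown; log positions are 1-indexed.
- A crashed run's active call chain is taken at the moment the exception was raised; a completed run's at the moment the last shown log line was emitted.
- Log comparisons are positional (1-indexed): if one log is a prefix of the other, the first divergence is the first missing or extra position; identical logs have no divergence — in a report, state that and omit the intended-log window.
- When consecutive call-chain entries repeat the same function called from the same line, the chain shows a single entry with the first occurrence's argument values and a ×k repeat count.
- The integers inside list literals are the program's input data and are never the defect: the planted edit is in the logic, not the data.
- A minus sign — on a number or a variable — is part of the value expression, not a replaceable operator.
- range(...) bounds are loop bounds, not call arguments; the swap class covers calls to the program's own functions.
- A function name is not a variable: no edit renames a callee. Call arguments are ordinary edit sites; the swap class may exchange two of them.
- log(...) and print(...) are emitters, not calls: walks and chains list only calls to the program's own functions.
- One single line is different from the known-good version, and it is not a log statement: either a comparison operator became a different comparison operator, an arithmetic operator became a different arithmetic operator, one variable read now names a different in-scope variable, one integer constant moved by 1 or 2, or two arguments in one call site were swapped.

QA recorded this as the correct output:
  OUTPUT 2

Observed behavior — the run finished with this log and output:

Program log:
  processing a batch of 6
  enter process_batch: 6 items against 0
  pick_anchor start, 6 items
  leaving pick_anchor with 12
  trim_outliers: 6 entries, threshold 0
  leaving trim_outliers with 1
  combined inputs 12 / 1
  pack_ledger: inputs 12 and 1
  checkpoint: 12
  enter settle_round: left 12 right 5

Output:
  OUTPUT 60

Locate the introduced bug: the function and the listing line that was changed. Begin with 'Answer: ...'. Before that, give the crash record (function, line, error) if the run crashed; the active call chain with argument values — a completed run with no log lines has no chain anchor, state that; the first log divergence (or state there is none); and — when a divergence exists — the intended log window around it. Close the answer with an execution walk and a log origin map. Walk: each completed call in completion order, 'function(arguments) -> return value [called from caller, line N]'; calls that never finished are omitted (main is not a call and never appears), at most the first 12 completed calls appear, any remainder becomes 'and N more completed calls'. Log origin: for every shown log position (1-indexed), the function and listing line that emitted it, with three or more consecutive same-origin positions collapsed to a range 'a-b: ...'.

Answer: the defect is in settle_round at line 38.
Key fact: Nothing in the log betrays the bug — only the output does.
Call chain: main -> settle_round(12, 5) (called at line 47).
First divergence: none (the log streams are identical).
Execution walk:
  pick_anchor([12, 4, 6, 10, -2, 0]) -> 12  [called from process_batch, line 30]
  trim_outliers([12, 4, 6, 10, -2, 0], 0) -> 1  [called from process_batch, line 31]
  pack_ledger(12, 1) -> 12  [called from process_batch, line 33]
  process_batch([12, 4, 6, 10, -2, 0], 0) -> 12  [called from main, line 45]
  settle_round(12, 5) -> 60  [called from main, line 47]
Log origin:
  1: logged in main at line 44
  2: logged in process_batch at line 29
  3: logged in pick_anchor at line 2
  4: logged in pick_anchor at line 7
  5: logged in trim_outliers at line 11
  6: logged in trim_outliers at line 16
  7: logged in process_batch at line 32
  8: logged in pack_ledger at line 20
  9: logged in main at line 46
  10: logged in settle_round at line 36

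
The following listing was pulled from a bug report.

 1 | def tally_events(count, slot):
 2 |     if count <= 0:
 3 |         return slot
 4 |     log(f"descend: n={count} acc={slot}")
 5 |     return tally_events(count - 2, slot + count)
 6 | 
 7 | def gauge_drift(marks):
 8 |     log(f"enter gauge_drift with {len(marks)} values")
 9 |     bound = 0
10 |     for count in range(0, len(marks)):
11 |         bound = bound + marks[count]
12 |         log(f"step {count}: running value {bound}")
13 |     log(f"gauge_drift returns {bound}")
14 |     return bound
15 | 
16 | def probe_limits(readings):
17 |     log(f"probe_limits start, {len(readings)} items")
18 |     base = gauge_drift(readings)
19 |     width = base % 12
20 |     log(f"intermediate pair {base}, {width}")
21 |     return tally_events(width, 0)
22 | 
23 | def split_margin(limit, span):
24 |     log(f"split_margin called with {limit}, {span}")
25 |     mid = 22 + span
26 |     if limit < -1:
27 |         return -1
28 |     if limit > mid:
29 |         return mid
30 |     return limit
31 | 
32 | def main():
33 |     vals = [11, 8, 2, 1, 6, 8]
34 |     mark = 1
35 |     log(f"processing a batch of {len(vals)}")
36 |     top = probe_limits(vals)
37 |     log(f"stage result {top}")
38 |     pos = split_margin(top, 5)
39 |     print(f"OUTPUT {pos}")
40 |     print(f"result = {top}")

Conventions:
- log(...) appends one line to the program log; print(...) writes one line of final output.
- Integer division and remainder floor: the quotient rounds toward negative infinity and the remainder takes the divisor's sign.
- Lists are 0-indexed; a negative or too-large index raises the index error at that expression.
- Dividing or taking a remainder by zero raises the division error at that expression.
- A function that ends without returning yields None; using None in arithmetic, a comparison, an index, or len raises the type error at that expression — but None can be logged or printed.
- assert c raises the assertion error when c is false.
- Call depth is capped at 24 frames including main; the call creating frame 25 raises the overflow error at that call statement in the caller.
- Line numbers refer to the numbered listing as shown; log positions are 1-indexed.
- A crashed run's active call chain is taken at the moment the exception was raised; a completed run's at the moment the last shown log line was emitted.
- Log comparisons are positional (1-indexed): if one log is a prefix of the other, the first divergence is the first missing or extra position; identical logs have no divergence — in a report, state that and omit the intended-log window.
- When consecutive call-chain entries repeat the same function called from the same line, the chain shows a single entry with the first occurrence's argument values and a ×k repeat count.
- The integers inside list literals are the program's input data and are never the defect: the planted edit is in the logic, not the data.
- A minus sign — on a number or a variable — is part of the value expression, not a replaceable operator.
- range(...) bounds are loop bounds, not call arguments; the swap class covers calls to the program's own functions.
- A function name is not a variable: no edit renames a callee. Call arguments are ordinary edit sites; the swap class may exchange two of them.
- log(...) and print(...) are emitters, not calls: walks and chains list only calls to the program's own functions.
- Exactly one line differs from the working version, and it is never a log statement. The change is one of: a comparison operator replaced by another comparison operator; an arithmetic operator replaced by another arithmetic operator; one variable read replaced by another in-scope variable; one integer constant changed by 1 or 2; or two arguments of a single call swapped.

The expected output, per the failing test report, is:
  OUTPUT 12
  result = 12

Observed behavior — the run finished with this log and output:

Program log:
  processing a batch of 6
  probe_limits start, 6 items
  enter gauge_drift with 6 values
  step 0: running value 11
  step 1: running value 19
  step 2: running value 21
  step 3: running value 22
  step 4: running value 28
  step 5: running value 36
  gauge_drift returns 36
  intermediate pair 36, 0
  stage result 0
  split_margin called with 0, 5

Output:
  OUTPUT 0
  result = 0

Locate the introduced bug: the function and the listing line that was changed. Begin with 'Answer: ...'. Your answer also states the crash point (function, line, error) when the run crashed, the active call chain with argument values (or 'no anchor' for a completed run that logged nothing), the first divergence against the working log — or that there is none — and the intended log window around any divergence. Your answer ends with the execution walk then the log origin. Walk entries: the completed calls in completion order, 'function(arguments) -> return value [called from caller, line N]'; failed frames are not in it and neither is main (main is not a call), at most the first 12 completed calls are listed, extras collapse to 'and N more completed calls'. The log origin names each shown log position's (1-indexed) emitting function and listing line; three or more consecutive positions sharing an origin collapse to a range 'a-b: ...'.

Answer: the defect is in probe_limits at line 19.
Key fact: Position 11 is the first bad log line: 'intermediate pair 36, 0' should read 'intermediate pair 36, 6'.
Call chain: main -> split_margin(0, 5) (called at line 38).
First divergence: position 11; shown 'intermediate pair 36, 0' vs intended 'intermediate pair 36, 6'.
Intended log window:
  9: step 5: running value 36
  10: gauge_drift returns 36
  11: intermediate pair 36, 6
  12: descend: n=6 acc=0
Execution walk:
  gauge_drift([11, 8, 2, 1, 6, 8]) -> 36  [called from probe_limits, line 18]
  tally_events(0, 0) -> 0  [called from probe_limits, line 21]
  probe_limits([11, 8, 2, 1, 6, 8]) -> 0  [called from main, line 36]
  split_margin(0, 5) -> 0  [called from main, line 38]
Log origin:
  1: logged in main at line 35
  2: logged in probe_limits at line 17
  3: logged in gauge_drift at line 8
  4-9: logged in gauge_drift at line 12
  10: logged in gauge_drift at line 13
  11: logged in probe_limits at line 20
  12: logged in main at line 37
  13: logged in split_margin at line 24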